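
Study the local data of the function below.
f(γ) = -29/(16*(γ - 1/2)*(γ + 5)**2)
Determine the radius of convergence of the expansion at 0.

The radius of convergence is 1/2.

Denominator factor (γ + 5)^2: pole of order 2 at -5, modulus 5.
Denominator factor (γ - 1/2): pole of order 1 at 1/2, modulus 1/2.
The radius of convergence is the smallest modulus among the singular points: 1/2.


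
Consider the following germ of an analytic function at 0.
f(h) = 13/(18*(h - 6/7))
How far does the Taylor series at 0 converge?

Denominator factor (h - 6/7): pole of order 1 at 6/7, modulus 6/7.
The radius of convergence is the smallest modulus among the singular points: 6/7.

The radius of convergence is 6/7.


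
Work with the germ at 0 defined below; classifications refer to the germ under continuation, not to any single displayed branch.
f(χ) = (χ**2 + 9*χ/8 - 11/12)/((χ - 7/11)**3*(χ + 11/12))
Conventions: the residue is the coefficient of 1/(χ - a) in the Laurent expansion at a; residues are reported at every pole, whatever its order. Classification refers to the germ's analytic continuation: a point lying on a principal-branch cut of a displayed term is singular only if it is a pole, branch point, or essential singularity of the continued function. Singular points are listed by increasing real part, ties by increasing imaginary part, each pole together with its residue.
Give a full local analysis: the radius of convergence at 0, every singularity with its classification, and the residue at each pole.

Radius of convergence at 0: 7/11.
At -11/12: a pole of order 1; residue 2547534/8615125.
At 7/11: a pole of order 3; residue -2547534/8615125.

Denominator factor (χ - 7/11)^3: pole of order 3 at 7/11, modulus 7/11.
Denominator factor (χ + 11/12): pole of order 1 at -11/12, modulus 11/12.
The radius of convergence is the smallest modulus among the singular points: 7/11.
At the order-1 pole -11/12 set g(χ) = (χ - (-11/12))*f(χ) = (χ**2 + 9*χ/8 - 11/12)/(χ - 7/11)**3.
Simple pole: residue = g(a) at a = -11/12, which is 2547534/8615125.
At the order-3 pole 7/11 set g(χ) = (χ - (7/11))^3*f(χ) = (χ**2 + 9*χ/8 - 11/12)/(χ + 11/12).
Order-3 pole: residue = g''(a)/2; g''(7/11) = -5095068/8615125, so the residue is -2547534/8615125.
List the singular points by increasing real part (a conjugate pair: the negative imaginary part first).


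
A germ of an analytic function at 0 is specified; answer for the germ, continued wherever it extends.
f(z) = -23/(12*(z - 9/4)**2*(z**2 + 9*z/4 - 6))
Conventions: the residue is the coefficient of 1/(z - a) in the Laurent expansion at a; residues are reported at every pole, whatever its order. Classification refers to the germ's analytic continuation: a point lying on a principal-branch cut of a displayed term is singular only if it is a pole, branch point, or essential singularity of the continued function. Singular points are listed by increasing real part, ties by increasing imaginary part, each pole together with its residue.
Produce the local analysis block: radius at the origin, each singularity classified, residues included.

Radius of convergence at 0: -9/8 + (1/8)*sqrt(465).
At -9/8 - (1/8)*sqrt(465): a pole of order 1; residue -46/121 + (9154/506385)*sqrt(465).
At -9/8 + (1/8)*sqrt(465): a pole of order 1; residue -46/121 - (9154/506385)*sqrt(465).
At 9/4: a pole of order 2; residue 92/121.

Denominator factor (z**2 + 9*z/4 - 6): discriminant 465/16, real irrational roots -9/8 + (1/8)*sqrt(465) and -9/8 - (1/8)*sqrt(465); poles of order 1, moduli -9/8 + (1/8)*sqrt(465) and 9/8 + (1/8)*sqrt(465).
Denominator factor (z - 9/4)^2: pole of order 2 at 9/4, modulus 9/4.
The radius of convergence is the smallest modulus among the singular points: -9/8 + (1/8)*sqrt(465).
The factor z**2 + 9*z/4 - 6 splits as (z - a)(z - a') with a = -9/8 - (1/8)*sqrt(465), a' = -9/8 + (1/8)*sqrt(465). At the order-1 pole a set g(z) = (z - a)*f(z) = [-23/(12*(z - 9/4)**2)] / (z - a').
Simple pole: residue = g(a) at a = -9/8 - (1/8)*sqrt(465), which is -46/121 + (9154/506385)*sqrt(465).
The factor z**2 + 9*z/4 - 6 splits as (z - a)(z - a') with a = -9/8 + (1/8)*sqrt(465), a' = -9/8 - (1/8)*sqrt(465). At the order-1 pole a set g(z) = (z - a)*f(z) = [-23/(12*(z - 9/4)**2)] / (z - a').
Simple pole: residue = g(a) at a = -9/8 + (1/8)*sqrt(465), which is -46/121 - (9154/506385)*sqrt(465).
At the order-2 pole 9/4 set g(z) = (z - (9/4))^2*f(z) = -23/(12*(z**2 + 9*z/4 - 6)).
Order-2 pole: residue = g'(a); g'(9/4) = 92/121, so the residue is 92/121.
List the singular points by increasing real part (a conjugate pair: the negative imaginary part first).


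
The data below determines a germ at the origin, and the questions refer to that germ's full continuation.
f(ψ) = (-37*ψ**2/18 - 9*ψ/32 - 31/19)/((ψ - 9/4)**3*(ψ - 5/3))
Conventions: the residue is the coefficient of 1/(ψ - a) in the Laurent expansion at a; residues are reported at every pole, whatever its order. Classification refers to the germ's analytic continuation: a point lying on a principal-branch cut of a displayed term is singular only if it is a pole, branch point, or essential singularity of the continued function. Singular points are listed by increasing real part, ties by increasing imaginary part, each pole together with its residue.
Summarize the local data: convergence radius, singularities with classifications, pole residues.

Denominator factor (ψ - 5/3): pole of order 1 at 5/3, modulus 5/3.
Denominator factor (ψ - 9/4)^3: pole of order 3 at 9/4, modulus 9/4.
The radius of convergence is the smallest modulus among the singular points: 5/3.
At the order-1 pole 5/3 set g(ψ) = (ψ - (5/3))*f(ψ) = (-37*ψ**2/18 - 9*ψ/32 - 31/19)/(ψ - 9/4)**3.
Simple pole: residue = g(a) at a = 5/3, which is 769274/19551.
At the order-3 pole 9/4 set g(ψ) = (ψ - (9/4))^3*f(ψ) = (-37*ψ**2/18 - 9*ψ/32 - 31/19)/(ψ - 5/3).
Order-3 pole: residue = g''(a)/2; g''(9/4) = -1538548/19551, so the residue is -769274/19551.
List the singular points by increasing real part (a conjugate pair: the negative imaginary part first).

Radius of convergence at 0: 5/3.
At 5/3: a pole of order 1; residue 769274/19551.
At 9/4: a pole of order 3; residue -769274/19551.


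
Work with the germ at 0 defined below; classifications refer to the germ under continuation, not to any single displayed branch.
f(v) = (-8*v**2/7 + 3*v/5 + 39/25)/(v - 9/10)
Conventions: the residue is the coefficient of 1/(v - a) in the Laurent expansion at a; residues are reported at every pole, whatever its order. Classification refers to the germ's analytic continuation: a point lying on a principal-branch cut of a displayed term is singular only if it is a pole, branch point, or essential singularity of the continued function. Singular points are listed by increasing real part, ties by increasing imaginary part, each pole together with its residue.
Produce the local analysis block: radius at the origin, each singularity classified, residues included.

Radius of convergence at 0: 9/10.
At 9/10: a pole of order 1; residue 411/350.

Denominator factor (v - 9/10): pole of order 1 at 9/10, modulus 9/10.
The radius of convergence is the smallest modulus among the singular points: 9/10.
At the order-1 pole 9/10 set g(v) = (v - (9/10))*f(v) = -8*v**2/7 + 3*v/5 + 39/25.
Simple pole: residue = g(a) at a = 9/10, which is 411/350.


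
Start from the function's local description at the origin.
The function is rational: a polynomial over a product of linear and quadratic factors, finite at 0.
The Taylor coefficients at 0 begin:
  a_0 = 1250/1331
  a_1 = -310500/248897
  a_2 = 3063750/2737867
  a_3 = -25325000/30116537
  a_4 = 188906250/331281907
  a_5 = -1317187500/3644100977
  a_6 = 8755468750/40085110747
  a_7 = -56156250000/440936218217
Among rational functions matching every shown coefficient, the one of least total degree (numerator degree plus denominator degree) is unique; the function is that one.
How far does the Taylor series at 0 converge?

No rational of total degree below 4 reproduces all 8 coefficients; solving the [1/3] Pade equations on them gives f(z) = (6*z/17 + 10)/(z + 11/5)**3, whose expansion matches every shown term.
Denominator factor (z + 11/5)^3: pole of order 3 at -11/5, modulus 11/5.
The radius of convergence is the smallest modulus among the singular points: 11/5.

The radius of convergence is 11/5.


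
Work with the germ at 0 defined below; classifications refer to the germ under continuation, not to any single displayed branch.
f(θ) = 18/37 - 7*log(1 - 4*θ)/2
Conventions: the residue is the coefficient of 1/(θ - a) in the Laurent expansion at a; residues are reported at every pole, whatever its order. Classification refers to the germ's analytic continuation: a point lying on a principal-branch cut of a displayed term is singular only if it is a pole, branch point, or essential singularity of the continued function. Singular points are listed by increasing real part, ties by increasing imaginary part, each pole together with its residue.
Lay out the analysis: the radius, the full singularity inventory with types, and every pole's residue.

Radius of convergence at 0: 1/4.
At 1/4: a logarithmic branch point.

Branch term (-7/2)*log(1 - θ/(1/4)): its argument vanishes at θ = 1/4, a logarithmic branch point, modulus 1/4.
The radius of convergence is the smallest modulus among the singular points: 1/4.


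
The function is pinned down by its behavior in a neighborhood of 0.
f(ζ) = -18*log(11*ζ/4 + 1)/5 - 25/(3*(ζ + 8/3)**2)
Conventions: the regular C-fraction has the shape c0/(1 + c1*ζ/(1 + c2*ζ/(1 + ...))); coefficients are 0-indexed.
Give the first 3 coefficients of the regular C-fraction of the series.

Taylor coefficients (expand at 0): a_0 = -75/64, a_1 = -11547/1280, a_2 = 268659/20480.
c0 = a_0 = -75/64. Peel one level at a time: if S = 1 + c*ζ/S' with S'(0) = 1, then c is the ζ-coefficient of S and S' = c*ζ/(S - 1).
S_1 = c0/f = 1 + (-3849/500)*ζ + (70453329/1000000)*ζ^2 + ...; c1 = -3849/500.
S_2 = c1*ζ/(S_1 - 1) = 1 + (23484443/2566000)*ζ + ...; c2 = 23484443/2566000.

The regular C-fraction coefficients are [-75/64, -3849/500, 23484443/2566000].


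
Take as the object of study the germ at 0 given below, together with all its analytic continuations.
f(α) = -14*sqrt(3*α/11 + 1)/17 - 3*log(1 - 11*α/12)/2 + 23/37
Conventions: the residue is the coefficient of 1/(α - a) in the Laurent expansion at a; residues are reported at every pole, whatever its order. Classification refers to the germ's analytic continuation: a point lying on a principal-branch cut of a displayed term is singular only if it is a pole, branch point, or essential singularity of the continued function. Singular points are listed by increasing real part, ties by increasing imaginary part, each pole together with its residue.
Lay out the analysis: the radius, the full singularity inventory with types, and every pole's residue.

Radius of convergence at 0: 12/11.
At -11/3: an algebraic (square-root) branch point.
At 12/11: a logarithmic branch point.

Branch term (-14/17)*sqrt(1 - α/(-11/3)): its argument vanishes at α = -11/3, a square-root branch point, modulus 11/3.
Branch term (-3/2)*log(1 - α/(12/11)): its argument vanishes at α = 12/11, a logarithmic branch point, modulus 12/11.
The radius of convergence is the smallest modulus among the singular points: 12/11.
List the singular points by increasing real part (a conjugate pair: the negative imaginary part first).


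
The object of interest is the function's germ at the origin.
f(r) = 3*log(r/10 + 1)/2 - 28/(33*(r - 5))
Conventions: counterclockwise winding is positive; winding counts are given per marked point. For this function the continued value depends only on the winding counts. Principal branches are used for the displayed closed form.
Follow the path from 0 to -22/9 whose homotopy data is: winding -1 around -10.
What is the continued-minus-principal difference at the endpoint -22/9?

Continued minus principal equals -(3)*pi*i.

The rational part is single-valued and drops out of the difference; each branch term changes only by its own monodromy.
(3/2)*log(1 - r/(-10)): each positive loop around -10 adds 2*pi*i to the log, so winding -1 contributes (3/2)*(-1)*2*pi*i = -(3)*pi*i.
Summing the contributions at r = -22/9 gives -(3)*pi*i.


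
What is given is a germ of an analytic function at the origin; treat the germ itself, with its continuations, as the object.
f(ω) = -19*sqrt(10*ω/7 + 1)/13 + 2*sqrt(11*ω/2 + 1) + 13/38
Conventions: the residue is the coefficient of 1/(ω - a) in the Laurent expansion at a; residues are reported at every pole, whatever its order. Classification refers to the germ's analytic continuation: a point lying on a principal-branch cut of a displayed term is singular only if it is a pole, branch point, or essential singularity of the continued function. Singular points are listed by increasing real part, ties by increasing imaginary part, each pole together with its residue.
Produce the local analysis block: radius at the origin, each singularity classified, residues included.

Radius of convergence at 0: 2/11.
At -7/10: an algebraic (square-root) branch point.
At -2/11: an algebraic (square-root) branch point.

Branch term (2)*sqrt(1 - ω/(-2/11)): its argument vanishes at ω = -2/11, a square-root branch point, modulus 2/11.
Branch term (-19/13)*sqrt(1 - ω/(-7/10)): its argument vanishes at ω = -7/10, a square-root branch point, modulus 7/10.
The radius of convergence is the smallest modulus among the singular points: 2/11.
List the singular points by increasing real part (a conjugate pair: the negative imaginary part first).


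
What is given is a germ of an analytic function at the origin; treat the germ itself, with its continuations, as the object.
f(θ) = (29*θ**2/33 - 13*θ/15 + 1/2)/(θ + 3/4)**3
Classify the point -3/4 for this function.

The point is a pole of order 3.

The denominator factor θ + 3/4 vanishes at -3/4 and appears to the power 3; the numerator there equals 1447/880, nonzero, and no other factor vanishes.
Hence a pole whose order is the multiplicity, 3.


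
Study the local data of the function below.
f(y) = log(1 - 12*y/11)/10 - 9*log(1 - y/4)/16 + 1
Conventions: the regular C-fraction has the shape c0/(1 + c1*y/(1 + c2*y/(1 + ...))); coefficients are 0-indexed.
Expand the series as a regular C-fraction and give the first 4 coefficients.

The regular C-fraction coefficients are [1, -111/3520, 4791/3520, -117985/52701].

Taylor coefficients (expand at 0): a_0 = 1, a_1 = 111/3520, a_2 = -12987/309760, a_3 = -274947/6814720.
c0 = a_0 = 1. Peel one level at a time: if S = 1 + c*y/S' with S'(0) = 1, then c is the y-coefficient of S and S' = c*y/(S - 1).
S_1 = c0/f = 1 + (-111/3520)*y + (531801/12390400)*y^2 + ...; c1 = -111/3520.
S_2 = c1*y/(S_1 - 1) = 1 + (4791/3520)*y + (23597/7744)*y^2 + ...; c2 = 4791/3520.
S_3 = c2*y/(S_2 - 1) = 1 + (-117985/52701)*y + ...; c3 = -117985/52701.


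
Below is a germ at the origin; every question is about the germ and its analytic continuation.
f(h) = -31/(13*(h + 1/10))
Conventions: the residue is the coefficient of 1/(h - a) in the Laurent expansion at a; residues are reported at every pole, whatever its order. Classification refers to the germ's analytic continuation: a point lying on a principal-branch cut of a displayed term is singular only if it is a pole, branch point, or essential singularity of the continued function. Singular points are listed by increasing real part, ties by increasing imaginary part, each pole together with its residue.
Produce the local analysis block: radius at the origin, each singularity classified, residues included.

Denominator factor (h + 1/10): pole of order 1 at -1/10, modulus 1/10.
The radius of convergence is the smallest modulus among the singular points: 1/10.
At the order-1 pole -1/10 set g(h) = (h - (-1/10))*f(h) = -31/13.
Simple pole: residue = g(a) at a = -1/10, which is -31/13.

Radius of convergence at 0: 1/10.
At -1/10: a pole of order 1; residue -31/13.


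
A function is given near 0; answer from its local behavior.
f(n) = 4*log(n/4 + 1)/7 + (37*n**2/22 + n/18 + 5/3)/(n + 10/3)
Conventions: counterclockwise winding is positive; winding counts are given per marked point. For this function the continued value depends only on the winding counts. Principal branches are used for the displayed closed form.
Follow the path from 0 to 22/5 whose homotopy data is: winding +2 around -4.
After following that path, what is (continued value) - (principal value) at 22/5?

The rational part is single-valued and drops out of the difference; each branch term changes only by its own monodromy.
(4/7)*log(1 - n/(-4)): each positive loop around -4 adds 2*pi*i to the log, so winding +2 contributes (4/7)*(2)*2*pi*i = (16/7)*pi*i.
Summing the contributions at n = 22/5 gives (16/7)*pi*i.

Continued minus principal equals (16/7)*pi*i.


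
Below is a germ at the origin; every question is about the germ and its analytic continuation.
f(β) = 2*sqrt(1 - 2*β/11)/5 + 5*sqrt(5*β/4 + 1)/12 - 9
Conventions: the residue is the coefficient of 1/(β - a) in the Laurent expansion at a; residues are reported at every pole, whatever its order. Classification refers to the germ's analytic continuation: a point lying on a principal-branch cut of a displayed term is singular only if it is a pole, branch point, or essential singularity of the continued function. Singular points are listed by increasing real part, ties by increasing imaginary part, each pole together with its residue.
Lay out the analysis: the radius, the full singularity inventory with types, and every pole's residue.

Branch term (2/5)*sqrt(1 - β/(11/2)): its argument vanishes at β = 11/2, a square-root branch point, modulus 11/2.
Branch term (5/12)*sqrt(1 - β/(-4/5)): its argument vanishes at β = -4/5, a square-root branch point, modulus 4/5.
The radius of convergence is the smallest modulus among the singular points: 4/5.
List the singular points by increasing real part (a conjugate pair: the negative imaginary part first).

Radius of convergence at 0: 4/5.
At -4/5: an algebraic (square-root) branch point.
At 11/2: an algebraic (square-root) branch point.


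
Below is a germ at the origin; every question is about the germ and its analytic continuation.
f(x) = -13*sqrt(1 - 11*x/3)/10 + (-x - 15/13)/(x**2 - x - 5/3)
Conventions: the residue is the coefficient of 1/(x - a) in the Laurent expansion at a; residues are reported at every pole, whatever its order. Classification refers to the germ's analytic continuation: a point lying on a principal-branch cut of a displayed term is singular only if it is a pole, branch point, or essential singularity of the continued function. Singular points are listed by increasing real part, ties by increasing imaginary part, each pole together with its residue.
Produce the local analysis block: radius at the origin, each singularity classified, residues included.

Radius of convergence at 0: 3/11.
At 1/2 - (1/6)*sqrt(69): a pole of order 1; residue -1/2 + (43/598)*sqrt(69).
At 3/11: an algebraic (square-root) branch point.
At 1/2 + (1/6)*sqrt(69): a pole of order 1; residue -1/2 - (43/598)*sqrt(69).

Denominator factor (x**2 - x - 5/3): discriminant 23/3, real irrational roots 1/2 + (1/6)*sqrt(69) and 1/2 - (1/6)*sqrt(69); poles of order 1, moduli 1/2 + (1/6)*sqrt(69) and -1/2 + (1/6)*sqrt(69).
Branch term (-13/10)*sqrt(1 - x/(3/11)): its argument vanishes at x = 3/11, a square-root branch point, modulus 3/11.
The radius of convergence is the smallest modulus among the singular points: 3/11.
The branch term is analytic at 1/2 - (1/6)*sqrt(69) and contributes nothing to the residue; only the rational part matters.
The factor x**2 - x - 5/3 splits as (x - a)(x - a') with a = 1/2 - (1/6)*sqrt(69), a' = 1/2 + (1/6)*sqrt(69). At the order-1 pole a set g(x) = (x - a)*(rational part) = [-x - 15/13] / (x - a').
Simple pole: residue = g(a) at a = 1/2 - (1/6)*sqrt(69), which is -1/2 + (43/598)*sqrt(69).
The branch term is analytic at 1/2 + (1/6)*sqrt(69) and contributes nothing to the residue; only the rational part matters.
The factor x**2 - x - 5/3 splits as (x - a)(x - a') with a = 1/2 + (1/6)*sqrt(69), a' = 1/2 - (1/6)*sqrt(69). At the order-1 pole a set g(x) = (x - a)*(rational part) = [-x - 15/13] / (x - a').
Simple pole: residue = g(a) at a = 1/2 + (1/6)*sqrt(69), which is -1/2 - (43/598)*sqrt(69).
List the singular points by increasing real part (a conjugate pair: the negative imaginary part first).


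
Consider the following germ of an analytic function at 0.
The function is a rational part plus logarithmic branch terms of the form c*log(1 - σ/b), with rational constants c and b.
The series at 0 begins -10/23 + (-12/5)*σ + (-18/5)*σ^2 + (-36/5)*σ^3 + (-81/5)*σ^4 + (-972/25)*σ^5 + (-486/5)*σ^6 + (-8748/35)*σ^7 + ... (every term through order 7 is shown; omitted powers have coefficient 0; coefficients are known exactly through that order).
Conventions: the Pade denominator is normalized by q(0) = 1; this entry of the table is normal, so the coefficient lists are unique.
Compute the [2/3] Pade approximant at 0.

Taylor coefficients needed (read off): a_0 = -10/23, a_1 = -12/5, a_2 = -18/5, a_3 = -36/5, a_4 = -81/5, a_5 = -972/25.
Write the denominator as Q(σ) = 1 + q1*σ + q2*σ^2 + q3*σ^3. Requiring Q*f - P = O(σ^6) with deg P <= 2 kills the coefficients of σ^3..σ^5 in Q*f:
  σ^3: a_3 + q1*a_2 + q2*a_1 + q3*a_0 = 0, i.e. -36/5 + (-18/5)*q1 + (-12/5)*q2 + (-10/23)*q3 = 0.
  σ^4: a_4 + q1*a_3 + q2*a_2 + q3*a_1 = 0, i.e. -81/5 + (-36/5)*q1 + (-18/5)*q2 + (-12/5)*q3 = 0.
  σ^5: a_5 + q1*a_4 + q2*a_3 + q3*a_2 = 0, i.e. -972/25 + (-81/5)*q1 + (-36/5)*q2 + (-18/5)*q3 = 0.
Solving this linear system: q1 = -1896/565, q2 = 2223/1130, q3 = 207/565.
The numerator is Q*f truncated at degree 2: P0 = a_0 = -10/23; P1 = a_1 + q1*a_0 = -12228/12995; P2 = a_2 + q1*a_1 + q2*a_0 = 233811/64975.

The Pade approximant has numerator coefficients [-10/23, -12228/12995, 233811/64975]; denominator coefficients [1, -1896/565, 2223/1130, 207/565].


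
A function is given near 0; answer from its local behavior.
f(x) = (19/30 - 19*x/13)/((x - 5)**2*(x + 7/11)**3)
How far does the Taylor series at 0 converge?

The radius of convergence is 7/11.

Denominator factor (x - 5)^2: pole of order 2 at 5, modulus 5.
Denominator factor (x + 7/11)^3: pole of order 3 at -7/11, modulus 7/11.
The radius of convergence is the smallest modulus among the singular points: 7/11.


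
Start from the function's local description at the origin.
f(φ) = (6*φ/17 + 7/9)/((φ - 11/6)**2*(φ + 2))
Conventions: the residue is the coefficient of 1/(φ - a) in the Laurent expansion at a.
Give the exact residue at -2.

At the order-1 pole -2 set g(φ) = (φ - (-2))*f(φ) = (6*φ/17 + 7/9)/(φ - 11/6)**2.
Simple pole: residue = g(a) at a = -2, which is 44/8993.

The residue is 44/8993.


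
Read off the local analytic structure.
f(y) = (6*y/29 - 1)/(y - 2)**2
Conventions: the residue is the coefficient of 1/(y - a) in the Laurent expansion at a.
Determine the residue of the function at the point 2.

At the order-2 pole 2 set g(y) = (y - (2))^2*f(y) = 6*y/29 - 1.
Order-2 pole: residue = g'(a); g'(2) = 6/29, so the residue is 6/29.

The residue is 6/29.


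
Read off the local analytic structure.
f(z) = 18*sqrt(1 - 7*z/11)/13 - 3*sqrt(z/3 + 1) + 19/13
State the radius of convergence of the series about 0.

Branch term (-3)*sqrt(1 - z/(-3)): its argument vanishes at z = -3, a square-root branch point, modulus 3.
Branch term (18/13)*sqrt(1 - z/(11/7)): its argument vanishes at z = 11/7, a square-root branch point, modulus 11/7.
The radius of convergence is the smallest modulus among the singular points: 11/7.

The radius of convergence is 11/7.


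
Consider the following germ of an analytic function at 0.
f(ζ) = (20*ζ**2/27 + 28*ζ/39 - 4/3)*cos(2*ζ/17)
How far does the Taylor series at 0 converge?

The radius of convergence is infinite.

The factor cos(2*ζ/17) is entire and contributes no finite singular point.
The polynomial part has no poles.
No finite singular points: the Taylor series at 0 converges everywhere.


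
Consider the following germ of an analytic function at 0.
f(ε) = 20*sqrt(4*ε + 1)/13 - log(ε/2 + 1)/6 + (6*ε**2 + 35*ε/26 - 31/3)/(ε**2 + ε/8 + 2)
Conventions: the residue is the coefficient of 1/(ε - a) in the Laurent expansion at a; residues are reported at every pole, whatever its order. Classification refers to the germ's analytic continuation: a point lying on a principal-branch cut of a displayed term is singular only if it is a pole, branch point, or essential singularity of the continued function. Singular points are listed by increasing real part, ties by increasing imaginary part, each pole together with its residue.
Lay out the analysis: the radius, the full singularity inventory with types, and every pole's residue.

Denominator factor (ε**2 + ε/8 + 2): discriminant -511/64, complex-conjugate roots (-1/16) + ((1/16)*sqrt(511))*i and (-1/16) - ((1/16)*sqrt(511))*i; poles of order 1, moduli sqrt(2) and sqrt(2).
Branch term (20/13)*sqrt(1 - ε/(-1/4)): its argument vanishes at ε = -1/4, a square-root branch point, modulus 1/4.
Branch term (-1/6)*log(1 - ε/(-2)): its argument vanishes at ε = -2, a logarithmic branch point, modulus 2.
The radius of convergence is the smallest modulus among the singular points: 1/4.
The branch terms are analytic at (-1/16) - ((1/16)*sqrt(511))*i and contribute nothing to the residue; only the rational part matters.
The factor ε**2 + ε/8 + 2 splits as (ε - a)(ε - a') with a = (-1/16) - ((1/16)*sqrt(511))*i, a' = (-1/16) + ((1/16)*sqrt(511))*i. At the order-1 pole a set g(ε) = (ε - a)*(rational part) = [6*ε**2 + 35*ε/26 - 31/3] / (ε - a').
Simple pole: residue = g(a) at a = (-1/16) - ((1/16)*sqrt(511))*i, which is (31/104) - ((55837/159432)*sqrt(511))*i.
The branch terms are analytic at (-1/16) + ((1/16)*sqrt(511))*i and contribute nothing to the residue; only the rational part matters.
The factor ε**2 + ε/8 + 2 splits as (ε - a)(ε - a') with a = (-1/16) + ((1/16)*sqrt(511))*i, a' = (-1/16) - ((1/16)*sqrt(511))*i. At the order-1 pole a set g(ε) = (ε - a)*(rational part) = [6*ε**2 + 35*ε/26 - 31/3] / (ε - a').
Simple pole: residue = g(a) at a = (-1/16) + ((1/16)*sqrt(511))*i, which is (31/104) + ((55837/159432)*sqrt(511))*i.
List the singular points by increasing real part (a conjugate pair: the negative imaginary part first).

Radius of convergence at 0: 1/4.
At -2: a logarithmic branch point.
At -1/4: an algebraic (square-root) branch point.
At (-1/16) - ((1/16)*sqrt(511))*i: a pole of order 1; residue (31/104) - ((55837/159432)*sqrt(511))*i.
At (-1/16) + ((1/16)*sqrt(511))*i: a pole of order 1; residue (31/104) + ((55837/159432)*sqrt(511))*i.


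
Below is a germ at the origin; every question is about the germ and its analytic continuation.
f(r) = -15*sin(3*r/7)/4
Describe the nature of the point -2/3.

There is no denominator, hence no pole anywhere.
The factor -sin(3*r/7) is entire.
So the germ continues analytically to -2/3.

The point is a regular point.


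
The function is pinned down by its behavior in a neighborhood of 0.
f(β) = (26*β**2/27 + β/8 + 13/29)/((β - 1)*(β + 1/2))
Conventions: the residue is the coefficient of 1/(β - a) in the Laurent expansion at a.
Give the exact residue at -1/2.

At the order-1 pole -1/2 set g(β) = (β - (-1/2))*f(β) = (26*β**2/27 + β/8 + 13/29)/(β - 1).
Simple pole: residue = g(a) at a = -1/2, which is -7849/18792.

The residue is -7849/18792.


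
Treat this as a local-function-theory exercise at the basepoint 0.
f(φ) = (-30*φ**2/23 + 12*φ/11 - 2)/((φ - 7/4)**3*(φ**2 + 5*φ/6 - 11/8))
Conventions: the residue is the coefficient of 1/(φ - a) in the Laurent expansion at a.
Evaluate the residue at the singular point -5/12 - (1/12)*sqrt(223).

The factor φ**2 + 5*φ/6 - 11/8 splits as (φ - a)(φ - a') with a = -5/12 - (1/12)*sqrt(223), a' = -5/12 + (1/12)*sqrt(223). At the order-1 pole a set g(φ) = (φ - a)*f(φ) = [(-30*φ**2/23 + 12*φ/11 - 2)/(φ - 7/4)**3] / (φ - a').
Simple pole: residue = g(a) at a = -5/12 - (1/12)*sqrt(223), which is 411449664/871066603 - (31928928/871066603)*sqrt(223).

The residue is 411449664/871066603 - (31928928/871066603)*sqrt(223).


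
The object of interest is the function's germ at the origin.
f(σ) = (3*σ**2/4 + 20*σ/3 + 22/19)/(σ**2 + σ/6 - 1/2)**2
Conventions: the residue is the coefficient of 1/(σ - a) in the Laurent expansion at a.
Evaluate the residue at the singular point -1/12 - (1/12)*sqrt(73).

The factor σ**2 + σ/6 - 1/2 splits as (σ - a)(σ - a') with a = -1/12 - (1/12)*sqrt(73), a' = -1/12 + (1/12)*sqrt(73). At the order-2 pole a set g(σ) = (σ - a)^2*f(σ) = [3*σ**2/4 + 20*σ/3 + 22/19] / (σ - a')^2.
Order-2 pole: residue = g'(a); g'(-1/12 - (1/12)*sqrt(73)) = (1866/101251)*sqrt(73), so the residue is (1866/101251)*sqrt(73).

The residue is (1866/101251)*sqrt(73).


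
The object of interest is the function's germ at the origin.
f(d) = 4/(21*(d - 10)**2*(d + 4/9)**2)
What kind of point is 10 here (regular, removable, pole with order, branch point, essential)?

The point is a pole of order 2.

The denominator factor d - 10 vanishes at 10 and appears to the power 2; the numerator there equals 4/21, nonzero, and no other factor vanishes.
Hence a pole whose order is the multiplicity, 2.


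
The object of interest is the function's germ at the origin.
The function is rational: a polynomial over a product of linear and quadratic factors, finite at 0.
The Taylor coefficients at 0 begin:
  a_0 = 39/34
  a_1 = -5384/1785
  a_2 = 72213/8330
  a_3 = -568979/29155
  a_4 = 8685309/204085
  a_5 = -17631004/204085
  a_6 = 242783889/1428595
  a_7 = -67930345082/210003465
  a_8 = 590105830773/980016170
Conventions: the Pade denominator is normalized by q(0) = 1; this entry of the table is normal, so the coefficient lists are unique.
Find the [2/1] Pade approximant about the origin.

Taylor coefficients needed (read off): a_0 = 39/34, a_1 = -5384/1785, a_2 = 72213/8330, a_3 = -568979/29155.
Write the denominator as Q(ζ) = 1 + q1*ζ. Requiring Q*f - P = O(ζ^4) with deg P <= 2 kills the coefficients of ζ^3..ζ^3 in Q*f:
  ζ^3: a_3 + q1*a_2 = 0, i.e. -568979/29155 + (72213/8330)*q1 = 0.
Solving this linear system: q1 = 1137958/505491.
The numerator is Q*f truncated at degree 2: P0 = a_0 = 39/34; P1 = a_1 + q1*a_0 = -18647359/42966735; P2 = a_2 + q1*a_1 = 3390620363/1804602870.

The Pade approximant has numerator coefficients [39/34, -18647359/42966735, 3390620363/1804602870]; denominator coefficients [1, 1137958/505491].


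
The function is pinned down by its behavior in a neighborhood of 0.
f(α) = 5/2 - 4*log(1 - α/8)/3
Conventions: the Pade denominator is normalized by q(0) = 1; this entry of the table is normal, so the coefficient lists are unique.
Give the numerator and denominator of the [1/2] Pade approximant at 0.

Taylor coefficients needed (expand at 0): a_0 = 5/2, a_1 = 1/6, a_2 = 1/96, a_3 = 1/1152.
Write the denominator as Q(α) = 1 + q1*α + q2*α^2. Requiring Q*f - P = O(α^4) with deg P <= 1 kills the coefficients of α^2..α^3 in Q*f:
  α^2: a_2 + q1*a_1 + q2*a_0 = 0, i.e. 1/96 + (1/6)*q1 + (5/2)*q2 = 0.
  α^3: a_3 + q1*a_2 + q2*a_1 = 0, i.e. 1/1152 + (1/96)*q1 + (1/6)*q2 = 0.
Solving this linear system: q1 = 1/4, q2 = -1/48.
The numerator is Q*f truncated at degree 1: P0 = a_0 = 5/2; P1 = a_1 + q1*a_0 = 19/24.

The Pade approximant has numerator coefficients [5/2, 19/24]; denominator coefficients [1, 1/4, -1/48].


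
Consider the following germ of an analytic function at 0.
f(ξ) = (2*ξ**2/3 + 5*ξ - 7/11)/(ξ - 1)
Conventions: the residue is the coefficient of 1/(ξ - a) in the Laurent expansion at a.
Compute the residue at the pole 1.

At the order-1 pole 1 set g(ξ) = (ξ - (1))*f(ξ) = 2*ξ**2/3 + 5*ξ - 7/11.
Simple pole: residue = g(a) at a = 1, which is 166/33.

The residue is 166/33.


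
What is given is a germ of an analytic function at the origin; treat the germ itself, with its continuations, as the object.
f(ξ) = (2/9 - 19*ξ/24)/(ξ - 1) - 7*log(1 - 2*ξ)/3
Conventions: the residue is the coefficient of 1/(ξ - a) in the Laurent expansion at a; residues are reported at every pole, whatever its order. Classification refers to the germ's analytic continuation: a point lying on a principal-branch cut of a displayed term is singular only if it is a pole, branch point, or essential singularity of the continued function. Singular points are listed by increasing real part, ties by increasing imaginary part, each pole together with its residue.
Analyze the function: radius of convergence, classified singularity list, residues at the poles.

Radius of convergence at 0: 1/2.
At 1/2: a logarithmic branch point.
At 1: a pole of order 1; residue -41/72.

Denominator factor (ξ - 1): pole of order 1 at 1, modulus 1.
Branch term (-7/3)*log(1 - ξ/(1/2)): its argument vanishes at ξ = 1/2, a logarithmic branch point, modulus 1/2.
The radius of convergence is the smallest modulus among the singular points: 1/2.
The branch term is analytic at 1 and contributes nothing to the residue; only the rational part matters.
At the order-1 pole 1 set g(ξ) = (ξ - (1))*(rational part) = 2/9 - 19*ξ/24.
Simple pole: residue = g(a) at a = 1, which is -41/72.
List the singular points by increasing real part (a conjugate pair: the negative imaginary part first).


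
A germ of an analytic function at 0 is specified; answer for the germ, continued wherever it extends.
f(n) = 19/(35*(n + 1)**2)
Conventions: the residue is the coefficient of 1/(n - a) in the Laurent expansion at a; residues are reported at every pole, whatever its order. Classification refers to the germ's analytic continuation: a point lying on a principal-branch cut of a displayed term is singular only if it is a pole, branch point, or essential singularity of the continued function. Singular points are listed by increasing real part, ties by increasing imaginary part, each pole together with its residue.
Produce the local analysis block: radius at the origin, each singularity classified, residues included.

Radius of convergence at 0: 1.
At -1: a pole of order 2; residue 0.

Denominator factor (n + 1)^2: pole of order 2 at -1, modulus 1.
The radius of convergence is the smallest modulus among the singular points: 1.
At the order-2 pole -1 set g(n) = (n - (-1))^2*f(n) = 19/35.
Order-2 pole: residue = g'(a); g'(-1) = 0, so the residue is 0.


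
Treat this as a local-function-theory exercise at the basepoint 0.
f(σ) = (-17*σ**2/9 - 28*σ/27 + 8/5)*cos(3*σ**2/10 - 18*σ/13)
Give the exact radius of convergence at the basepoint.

The radius of convergence is infinite.

The factor cos(3*σ**2/10 - 18*σ/13) is entire and contributes no finite singular point.
The polynomial part has no poles.
No finite singular points: the Taylor series at 0 converges everywhere.


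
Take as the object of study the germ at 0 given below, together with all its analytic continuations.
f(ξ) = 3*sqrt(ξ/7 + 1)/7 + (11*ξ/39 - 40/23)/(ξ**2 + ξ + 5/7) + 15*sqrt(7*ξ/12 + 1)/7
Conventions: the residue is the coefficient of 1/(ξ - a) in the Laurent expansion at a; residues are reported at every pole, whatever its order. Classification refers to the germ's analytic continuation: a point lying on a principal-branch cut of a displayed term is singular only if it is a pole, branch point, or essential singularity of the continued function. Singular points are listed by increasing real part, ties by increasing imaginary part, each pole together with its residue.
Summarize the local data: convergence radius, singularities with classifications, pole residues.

Radius of convergence at 0: (1/7)*sqrt(35).
At -7: an algebraic (square-root) branch point.
At -12/7: an algebraic (square-root) branch point.
At (-1/2) - ((1/14)*sqrt(91))*i: a pole of order 1; residue (11/78) - ((3373/23322)*sqrt(91))*i.
At (-1/2) + ((1/14)*sqrt(91))*i: a pole of order 1; residue (11/78) + ((3373/23322)*sqrt(91))*i.

Denominator factor (ξ**2 + ξ + 5/7): discriminant -13/7, complex-conjugate roots (-1/2) + ((1/14)*sqrt(91))*i and (-1/2) - ((1/14)*sqrt(91))*i; poles of order 1, moduli (1/7)*sqrt(35) and (1/7)*sqrt(35).
Branch term (3/7)*sqrt(1 - ξ/(-7)): its argument vanishes at ξ = -7, a square-root branch point, modulus 7.
Branch term (15/7)*sqrt(1 - ξ/(-12/7)): its argument vanishes at ξ = -12/7, a square-root branch point, modulus 12/7.
The radius of convergence is the smallest modulus among the singular points: (1/7)*sqrt(35).
The branch terms are analytic at (-1/2) - ((1/14)*sqrt(91))*i and contribute nothing to the residue; only the rational part matters.
The factor ξ**2 + ξ + 5/7 splits as (ξ - a)(ξ - a') with a = (-1/2) - ((1/14)*sqrt(91))*i, a' = (-1/2) + ((1/14)*sqrt(91))*i. At the order-1 pole a set g(ξ) = (ξ - a)*(rational part) = [11*ξ/39 - 40/23] / (ξ - a').
Simple pole: residue = g(a) at a = (-1/2) - ((1/14)*sqrt(91))*i, which is (11/78) - ((3373/23322)*sqrt(91))*i.
The branch terms are analytic at (-1/2) + ((1/14)*sqrt(91))*i and contribute nothing to the residue; only the rational part matters.
The factor ξ**2 + ξ + 5/7 splits as (ξ - a)(ξ - a') with a = (-1/2) + ((1/14)*sqrt(91))*i, a' = (-1/2) - ((1/14)*sqrt(91))*i. At the order-1 pole a set g(ξ) = (ξ - a)*(rational part) = [11*ξ/39 - 40/23] / (ξ - a').
Simple pole: residue = g(a) at a = (-1/2) + ((1/14)*sqrt(91))*i, which is (11/78) + ((3373/23322)*sqrt(91))*i.
List the singular points by increasing real part (a conjugate pair: the negative imaginary part first).


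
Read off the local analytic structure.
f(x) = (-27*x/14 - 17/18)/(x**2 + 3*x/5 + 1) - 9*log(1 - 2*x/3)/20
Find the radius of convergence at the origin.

Denominator factor (x**2 + 3*x/5 + 1): discriminant -91/25, complex-conjugate roots (-3/10) + ((1/10)*sqrt(91))*i and (-3/10) - ((1/10)*sqrt(91))*i; poles of order 1, moduli 1 and 1.
Branch term (-9/20)*log(1 - x/(3/2)): its argument vanishes at x = 3/2, a logarithmic branch point, modulus 3/2.
The radius of convergence is the smallest modulus among the singular points: 1.

The radius of convergence is 1.


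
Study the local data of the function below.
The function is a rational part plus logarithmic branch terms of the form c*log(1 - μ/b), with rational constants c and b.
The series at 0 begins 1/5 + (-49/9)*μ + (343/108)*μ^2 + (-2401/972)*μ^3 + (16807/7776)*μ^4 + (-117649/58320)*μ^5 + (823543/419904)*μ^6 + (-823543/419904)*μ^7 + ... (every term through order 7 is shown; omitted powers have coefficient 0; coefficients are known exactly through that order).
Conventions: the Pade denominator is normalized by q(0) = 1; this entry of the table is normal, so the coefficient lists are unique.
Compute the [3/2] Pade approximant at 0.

The Pade approximant has numerator coefficients [1/5, -1162/225, -23569/5400, -2401/9720]; denominator coefficients [1, 7/5, 49/120].

Taylor coefficients needed (read off): a_0 = 1/5, a_1 = -49/9, a_2 = 343/108, a_3 = -2401/972, a_4 = 16807/7776, a_5 = -117649/58320.
Write the denominator as Q(μ) = 1 + q1*μ + q2*μ^2. Requiring Q*f - P = O(μ^6) with deg P <= 3 kills the coefficients of μ^4..μ^5 in Q*f:
  μ^4: a_4 + q1*a_3 + q2*a_2 = 0, i.e. 16807/7776 + (-2401/972)*q1 + (343/108)*q2 = 0.
  μ^5: a_5 + q1*a_4 + q2*a_3 = 0, i.e. -117649/58320 + (16807/7776)*q1 + (-2401/972)*q2 = 0.
Solving this linear system: q1 = 7/5, q2 = 49/120.
The numerator is Q*f truncated at degree 3: P0 = a_0 = 1/5; P1 = a_1 + q1*a_0 = -1162/225; P2 = a_2 + q1*a_1 + q2*a_0 = -23569/5400; P3 = a_3 + q1*a_2 + q2*a_1 = -2401/9720.


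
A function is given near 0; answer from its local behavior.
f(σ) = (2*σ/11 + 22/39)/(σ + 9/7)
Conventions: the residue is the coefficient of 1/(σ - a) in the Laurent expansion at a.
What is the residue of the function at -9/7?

The residue is 992/3003.

At the order-1 pole -9/7 set g(σ) = (σ - (-9/7))*f(σ) = 2*σ/11 + 22/39.
Simple pole: residue = g(a) at a = -9/7, which is 992/3003.


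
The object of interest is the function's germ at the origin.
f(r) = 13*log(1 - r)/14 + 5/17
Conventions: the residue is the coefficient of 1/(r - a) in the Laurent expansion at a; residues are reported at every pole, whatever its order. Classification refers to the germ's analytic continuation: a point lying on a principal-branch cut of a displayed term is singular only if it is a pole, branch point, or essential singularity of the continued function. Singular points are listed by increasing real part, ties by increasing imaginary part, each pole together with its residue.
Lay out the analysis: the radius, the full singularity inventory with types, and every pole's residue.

Branch term (13/14)*log(1 - r/(1)): its argument vanishes at r = 1, a logarithmic branch point, modulus 1.
The radius of convergence is the smallest modulus among the singular points: 1.

Radius of convergence at 0: 1.
At 1: a logarithmic branch point.
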